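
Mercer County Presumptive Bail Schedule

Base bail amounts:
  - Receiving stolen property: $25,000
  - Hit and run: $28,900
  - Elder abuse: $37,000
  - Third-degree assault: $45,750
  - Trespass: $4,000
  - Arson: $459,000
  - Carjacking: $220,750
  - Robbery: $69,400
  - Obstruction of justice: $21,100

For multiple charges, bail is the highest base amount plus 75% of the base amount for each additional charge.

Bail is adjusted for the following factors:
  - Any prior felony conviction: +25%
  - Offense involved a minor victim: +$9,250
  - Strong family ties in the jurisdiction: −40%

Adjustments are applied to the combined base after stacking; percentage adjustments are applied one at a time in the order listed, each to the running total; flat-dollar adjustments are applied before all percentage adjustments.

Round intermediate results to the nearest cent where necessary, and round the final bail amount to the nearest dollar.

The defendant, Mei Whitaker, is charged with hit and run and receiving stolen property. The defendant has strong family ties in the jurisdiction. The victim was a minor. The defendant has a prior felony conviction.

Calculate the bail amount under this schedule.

$42,675

Base amounts from the schedule: hit and run $28,900; receiving stolen property $25,000.
Stacking rule: highest base plus 75% of each additional charge. Highest is hit and run at $28,900. Additional: $25,000 × 75% = $18,750. Combined base = $28,900 + $18,750 = $47,650.
Offense involved a minor victim (+$9,250 flat): $47,650 + $9,250 = $56,900.
Any prior felony conviction (+25%): $56,900 × 1.25 = $71,125.
Strong family ties in the jurisdiction (−40%): $71,125 × 0.6 = $42,675.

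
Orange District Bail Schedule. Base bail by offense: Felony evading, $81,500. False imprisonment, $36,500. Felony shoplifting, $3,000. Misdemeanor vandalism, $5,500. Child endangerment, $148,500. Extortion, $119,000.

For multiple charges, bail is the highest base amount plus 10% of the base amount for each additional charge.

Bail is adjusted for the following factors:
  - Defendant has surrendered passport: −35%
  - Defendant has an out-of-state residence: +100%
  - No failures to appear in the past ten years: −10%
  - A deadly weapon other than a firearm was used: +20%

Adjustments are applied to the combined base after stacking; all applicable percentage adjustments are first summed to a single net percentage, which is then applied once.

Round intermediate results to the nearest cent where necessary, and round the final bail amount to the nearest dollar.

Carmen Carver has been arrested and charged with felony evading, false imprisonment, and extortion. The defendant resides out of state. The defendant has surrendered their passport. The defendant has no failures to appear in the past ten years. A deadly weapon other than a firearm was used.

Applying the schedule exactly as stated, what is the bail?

$228,900

Base amounts from the schedule: felony evading $81,500; false imprisonment $36,500; extortion $119,000.
Stacking rule: highest base plus 10% of each additional charge. Highest is extortion at $119,000. Additional: $81,500 × 10% = $8,150; $36,500 × 10% = $3,650. Combined base = $119,000 + $11,800 = $130,800.
Net percentage adjustment: −35% +100% −10% +20% = +75%. $130,800 × 1.75 = $228,900.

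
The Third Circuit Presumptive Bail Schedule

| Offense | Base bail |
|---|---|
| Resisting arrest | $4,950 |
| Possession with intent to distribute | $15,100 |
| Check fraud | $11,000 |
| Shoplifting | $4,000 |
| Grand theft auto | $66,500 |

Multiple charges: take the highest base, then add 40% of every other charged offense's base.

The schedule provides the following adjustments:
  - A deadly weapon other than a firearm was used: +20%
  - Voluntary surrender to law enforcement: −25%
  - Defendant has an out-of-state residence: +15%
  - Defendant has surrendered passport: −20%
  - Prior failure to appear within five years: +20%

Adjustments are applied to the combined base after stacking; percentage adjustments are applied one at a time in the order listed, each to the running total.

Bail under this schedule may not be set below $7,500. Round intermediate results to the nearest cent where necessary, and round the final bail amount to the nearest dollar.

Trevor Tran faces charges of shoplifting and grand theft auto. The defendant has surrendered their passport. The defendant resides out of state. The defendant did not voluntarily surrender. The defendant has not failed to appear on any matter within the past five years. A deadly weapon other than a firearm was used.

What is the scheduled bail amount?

Base amounts from the schedule: shoplifting $4,000; grand theft auto $66,500.
Stacking rule: highest base plus 40% of each additional charge. Highest is grand theft auto at $66,500. Additional: $4,000 × 40% = $1,600. Combined base = $66,500 + $1,600 = $68,100.
A deadly weapon other than a firearm was used (+20%): $68,100 × 1.2 = $81,720.
Defendant has an out-of-state residence (+15%): $81,720 × 1.15 = $93,978.
Defendant has surrendered passport (−20%): $93,978 × 0.8 = $75,182.40.
$75,182.40 is at or above the $7,500 minimum.
Rounded to the nearest dollar: $75,182.

$75,182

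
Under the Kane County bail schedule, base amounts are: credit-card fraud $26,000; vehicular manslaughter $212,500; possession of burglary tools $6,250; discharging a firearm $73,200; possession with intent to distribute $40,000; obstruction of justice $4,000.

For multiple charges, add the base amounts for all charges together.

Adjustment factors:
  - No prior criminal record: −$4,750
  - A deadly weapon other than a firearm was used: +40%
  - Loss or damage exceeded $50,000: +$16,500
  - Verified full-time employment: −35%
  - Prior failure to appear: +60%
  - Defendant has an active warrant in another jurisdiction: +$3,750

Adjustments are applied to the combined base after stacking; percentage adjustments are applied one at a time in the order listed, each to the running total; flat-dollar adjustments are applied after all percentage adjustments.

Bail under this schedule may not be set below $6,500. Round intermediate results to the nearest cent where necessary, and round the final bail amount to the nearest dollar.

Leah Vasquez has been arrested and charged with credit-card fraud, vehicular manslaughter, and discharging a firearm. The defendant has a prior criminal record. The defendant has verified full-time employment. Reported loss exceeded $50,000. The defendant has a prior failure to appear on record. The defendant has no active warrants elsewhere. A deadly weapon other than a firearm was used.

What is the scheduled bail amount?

Base amounts from the schedule: credit-card fraud $26,000; vehicular manslaughter $212,500; discharging a firearm $73,200.
Stacking rule: sum of all bases. $26,000 + $212,500 + $73,200 = $311,700.
A deadly weapon other than a firearm was used (+40%): $311,700 × 1.4 = $436,380.
Verified full-time employment (−35%): $436,380 × 0.65 = $283,647.
Prior failure to appear (+60%): $283,647 × 1.6 = $453,835.20.
Loss or damage exceeded $50,000 (+$16,500 flat): $453,835.20 + $16,500 = $470,335.20.
$470,335.20 is at or above the $6,500 minimum.
Rounded to the nearest dollar: $470,335.

$470,335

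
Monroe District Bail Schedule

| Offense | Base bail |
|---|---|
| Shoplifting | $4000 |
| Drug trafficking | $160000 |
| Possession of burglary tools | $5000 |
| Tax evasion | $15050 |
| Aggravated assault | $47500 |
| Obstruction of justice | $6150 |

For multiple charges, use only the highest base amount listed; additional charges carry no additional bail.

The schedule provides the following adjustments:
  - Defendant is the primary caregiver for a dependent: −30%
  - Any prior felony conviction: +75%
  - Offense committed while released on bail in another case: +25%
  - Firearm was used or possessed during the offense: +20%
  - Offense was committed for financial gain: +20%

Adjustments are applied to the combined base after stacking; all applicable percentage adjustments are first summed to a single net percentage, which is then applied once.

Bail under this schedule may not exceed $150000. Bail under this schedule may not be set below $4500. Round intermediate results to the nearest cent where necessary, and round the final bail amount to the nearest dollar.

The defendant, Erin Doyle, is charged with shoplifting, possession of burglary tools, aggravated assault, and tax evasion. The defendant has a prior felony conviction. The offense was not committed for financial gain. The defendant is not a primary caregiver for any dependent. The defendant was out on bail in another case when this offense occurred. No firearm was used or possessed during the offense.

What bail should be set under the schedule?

$95000

Base amounts from the schedule: shoplifting $4000; possession of burglary tools $5000; aggravated assault $47500; tax evasion $15050.
Stacking rule: use the highest base only. Highest is aggravated assault at $47500. Combined base = $47500.
Net percentage adjustment: +75% +25% = +100%. $47500 × 2 = $95000.
$95000 is within the $150000 maximum.
$95000 is at or above the $4500 minimum.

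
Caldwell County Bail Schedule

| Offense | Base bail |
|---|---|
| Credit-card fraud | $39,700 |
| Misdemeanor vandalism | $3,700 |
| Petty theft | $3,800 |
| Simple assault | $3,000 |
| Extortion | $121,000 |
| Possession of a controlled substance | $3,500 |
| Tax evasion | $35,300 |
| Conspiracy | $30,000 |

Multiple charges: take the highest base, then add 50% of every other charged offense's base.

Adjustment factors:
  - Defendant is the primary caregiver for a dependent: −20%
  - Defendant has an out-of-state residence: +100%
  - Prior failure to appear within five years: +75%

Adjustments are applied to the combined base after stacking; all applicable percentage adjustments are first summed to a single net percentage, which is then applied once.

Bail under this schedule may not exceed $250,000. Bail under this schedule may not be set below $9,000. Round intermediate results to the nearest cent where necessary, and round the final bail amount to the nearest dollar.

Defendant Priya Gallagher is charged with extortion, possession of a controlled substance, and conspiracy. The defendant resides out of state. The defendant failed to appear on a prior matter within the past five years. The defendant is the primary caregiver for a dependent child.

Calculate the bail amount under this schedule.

Base amounts from the schedule: extortion $121,000; possession of a controlled substance $3,500; conspiracy $30,000.
Stacking rule: highest base plus 50% of each additional charge. Highest is extortion at $121,000. Additional: $3,500 × 50% = $1,750; $30,000 × 50% = $15,000. Combined base = $121,000 + $16,750 = $137,750.
Net percentage adjustment: −20% +100% +75% = +155%. $137,750 × 2.55 = $351,262.50.
Result $351,262.50 exceeds the maximum of $250,000; bail is capped at $250,000.
$250,000 is at or above the $9,000 minimum.

$250,000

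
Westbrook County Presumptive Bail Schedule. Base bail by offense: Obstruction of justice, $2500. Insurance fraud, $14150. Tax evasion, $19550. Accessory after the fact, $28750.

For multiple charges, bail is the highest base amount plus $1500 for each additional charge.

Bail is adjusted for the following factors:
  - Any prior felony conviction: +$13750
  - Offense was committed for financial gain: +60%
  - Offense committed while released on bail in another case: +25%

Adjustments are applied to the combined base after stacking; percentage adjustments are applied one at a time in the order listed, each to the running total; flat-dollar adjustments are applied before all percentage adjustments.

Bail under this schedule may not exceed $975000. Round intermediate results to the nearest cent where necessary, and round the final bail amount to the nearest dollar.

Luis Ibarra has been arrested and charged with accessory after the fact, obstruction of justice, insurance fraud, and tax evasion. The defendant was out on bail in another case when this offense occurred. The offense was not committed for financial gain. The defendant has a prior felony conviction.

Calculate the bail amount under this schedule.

Base amounts from the schedule: accessory after the fact $28750; obstruction of justice $2500; insurance fraud $14150; tax evasion $19550.
Stacking rule: highest base plus $1500 per additional charge. Highest is accessory after the fact at $28750; 3 additional charges → +$4500. Combined base = $33250.
Any prior felony conviction (+$13750 flat): $33250 + $13750 = $47000.
Offense committed while released on bail in another case (+25%): $47000 × 1.25 = $58750.
$58750 is within the $975000 maximum.

$58750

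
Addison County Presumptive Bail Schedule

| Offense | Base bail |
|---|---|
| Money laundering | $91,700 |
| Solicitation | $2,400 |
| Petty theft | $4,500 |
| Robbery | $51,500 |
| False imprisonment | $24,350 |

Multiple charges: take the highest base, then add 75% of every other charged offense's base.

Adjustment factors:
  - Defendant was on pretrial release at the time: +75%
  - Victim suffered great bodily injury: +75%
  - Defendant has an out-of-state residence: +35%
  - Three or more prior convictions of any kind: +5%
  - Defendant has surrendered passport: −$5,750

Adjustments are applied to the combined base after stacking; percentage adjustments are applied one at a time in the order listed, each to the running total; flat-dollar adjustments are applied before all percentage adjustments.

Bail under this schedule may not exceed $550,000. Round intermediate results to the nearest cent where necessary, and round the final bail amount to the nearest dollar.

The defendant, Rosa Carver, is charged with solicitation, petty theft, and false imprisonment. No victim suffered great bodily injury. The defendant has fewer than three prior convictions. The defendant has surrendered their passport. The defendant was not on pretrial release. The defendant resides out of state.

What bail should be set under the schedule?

Base amounts from the schedule: solicitation $2,400; petty theft $4,500; false imprisonment $24,350.
Stacking rule: highest base plus 75% of each additional charge. Highest is false imprisonment at $24,350. Additional: $2,400 × 75% = $1,800; $4,500 × 75% = $3,375. Combined base = $24,350 + $5,175 = $29,525.
Defendant has surrendered passport (−$5,750 flat): $29,525 − $5,750 = $23,775.
Defendant has an out-of-state residence (+35%): $23,775 × 1.35 = $32,096.25.
$32,096.25 is within the $550,000 maximum.
Rounded to the nearest dollar: $32,096.

$32,096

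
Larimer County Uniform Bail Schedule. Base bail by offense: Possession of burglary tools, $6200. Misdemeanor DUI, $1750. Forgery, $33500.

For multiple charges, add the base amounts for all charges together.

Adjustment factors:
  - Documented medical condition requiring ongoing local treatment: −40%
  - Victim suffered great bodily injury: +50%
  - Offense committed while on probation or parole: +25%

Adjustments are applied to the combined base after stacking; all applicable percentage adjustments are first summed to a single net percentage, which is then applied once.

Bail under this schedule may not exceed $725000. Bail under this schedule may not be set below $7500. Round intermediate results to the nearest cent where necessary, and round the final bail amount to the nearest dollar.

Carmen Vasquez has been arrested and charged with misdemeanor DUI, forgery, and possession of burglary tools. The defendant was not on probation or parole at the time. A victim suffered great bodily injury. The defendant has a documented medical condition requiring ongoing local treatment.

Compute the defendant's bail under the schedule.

$45595

Base amounts from the schedule: misdemeanor DUI $1750; forgery $33500; possession of burglary tools $6200.
Stacking rule: sum of all bases. $1750 + $33500 + $6200 = $41450.
Net percentage adjustment: −40% +50% = +10%. $41450 × 1.1 = $45595.
$45595 is within the $725000 maximum.
$45595 is at or above the $7500 minimum.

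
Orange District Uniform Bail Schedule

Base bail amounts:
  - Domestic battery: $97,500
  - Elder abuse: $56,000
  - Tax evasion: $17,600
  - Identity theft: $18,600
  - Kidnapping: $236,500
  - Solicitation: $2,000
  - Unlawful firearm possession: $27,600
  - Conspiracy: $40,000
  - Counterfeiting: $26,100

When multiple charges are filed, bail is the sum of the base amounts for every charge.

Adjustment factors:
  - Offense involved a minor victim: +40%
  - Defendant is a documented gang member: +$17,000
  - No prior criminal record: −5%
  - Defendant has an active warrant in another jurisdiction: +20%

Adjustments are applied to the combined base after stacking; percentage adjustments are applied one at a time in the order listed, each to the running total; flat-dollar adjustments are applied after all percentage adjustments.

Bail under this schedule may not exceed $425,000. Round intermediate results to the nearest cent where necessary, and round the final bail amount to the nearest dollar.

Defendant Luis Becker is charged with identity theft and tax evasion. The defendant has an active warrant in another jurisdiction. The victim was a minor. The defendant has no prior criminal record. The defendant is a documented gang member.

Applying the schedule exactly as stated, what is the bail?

Base amounts from the schedule: identity theft $18,600; tax evasion $17,600.
Stacking rule: sum of all bases. $18,600 + $17,600 = $36,200.
Offense involved a minor victim (+40%): $36,200 × 1.4 = $50,680.
No prior criminal record (−5%): $50,680 × 0.95 = $48,146.
Defendant has an active warrant in another jurisdiction (+20%): $48,146 × 1.2 = $57,775.20.
Defendant is a documented gang member (+$17,000 flat): $57,775.20 + $17,000 = $74,775.20.
$74,775.20 is within the $425,000 maximum.
Rounded to the nearest dollar: $74,775.

$74,775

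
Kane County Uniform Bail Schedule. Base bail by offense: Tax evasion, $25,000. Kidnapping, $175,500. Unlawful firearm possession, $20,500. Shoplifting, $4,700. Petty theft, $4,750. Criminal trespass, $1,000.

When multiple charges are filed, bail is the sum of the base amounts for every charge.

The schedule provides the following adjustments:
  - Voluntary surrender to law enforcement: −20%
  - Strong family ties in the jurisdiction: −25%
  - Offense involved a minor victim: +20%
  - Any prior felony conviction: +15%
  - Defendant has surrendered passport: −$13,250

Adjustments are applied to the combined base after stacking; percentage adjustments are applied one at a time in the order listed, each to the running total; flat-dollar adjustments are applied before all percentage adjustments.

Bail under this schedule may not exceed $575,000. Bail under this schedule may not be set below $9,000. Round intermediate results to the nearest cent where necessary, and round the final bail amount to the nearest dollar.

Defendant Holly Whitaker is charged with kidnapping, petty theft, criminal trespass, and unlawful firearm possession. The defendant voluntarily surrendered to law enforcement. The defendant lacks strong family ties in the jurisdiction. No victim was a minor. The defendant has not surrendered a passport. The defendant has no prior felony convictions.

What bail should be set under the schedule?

$161,400

Base amounts from the schedule: kidnapping $175,500; petty theft $4,750; criminal trespass $1,000; unlawful firearm possession $20,500.
Stacking rule: sum of all bases. $175,500 + $4,750 + $1,000 + $20,500 = $201,750.
Voluntary surrender to law enforcement (−20%): $201,750 × 0.8 = $161,400.
$161,400 is within the $575,000 maximum.
$161,400 is at or above the $9,000 minimum.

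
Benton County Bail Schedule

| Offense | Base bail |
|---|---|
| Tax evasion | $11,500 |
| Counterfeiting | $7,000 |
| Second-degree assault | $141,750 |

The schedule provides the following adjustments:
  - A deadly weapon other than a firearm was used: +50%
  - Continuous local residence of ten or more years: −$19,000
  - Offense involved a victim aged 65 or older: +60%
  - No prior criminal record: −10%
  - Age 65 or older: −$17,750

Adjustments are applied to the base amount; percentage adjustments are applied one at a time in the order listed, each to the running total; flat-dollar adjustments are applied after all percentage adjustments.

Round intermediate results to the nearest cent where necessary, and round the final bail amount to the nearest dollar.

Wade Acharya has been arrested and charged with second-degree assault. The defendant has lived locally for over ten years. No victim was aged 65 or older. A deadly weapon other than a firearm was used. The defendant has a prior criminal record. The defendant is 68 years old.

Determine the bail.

$175,875

Base amounts from the schedule: second-degree assault $141,750.
Single charge. Combined base = $141,750.
A deadly weapon other than a firearm was used (+50%): $141,750 × 1.5 = $212,625.
Continuous local residence of ten or more years (−$19,000 flat): $212,625 − $19,000 = $193,625.
Age 65 or older (−$17,750 flat): $193,625 − $17,750 = $175,875.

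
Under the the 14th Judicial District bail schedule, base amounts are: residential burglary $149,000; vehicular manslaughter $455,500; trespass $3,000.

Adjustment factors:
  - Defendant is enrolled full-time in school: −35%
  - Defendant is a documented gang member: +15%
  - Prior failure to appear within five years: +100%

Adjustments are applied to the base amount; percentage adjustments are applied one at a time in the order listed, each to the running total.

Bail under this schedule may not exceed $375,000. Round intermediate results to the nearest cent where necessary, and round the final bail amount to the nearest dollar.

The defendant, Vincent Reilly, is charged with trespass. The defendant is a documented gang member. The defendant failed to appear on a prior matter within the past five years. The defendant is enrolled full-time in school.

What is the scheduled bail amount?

$4,485

Base amounts from the schedule: trespass $3,000.
Single charge. Combined base = $3,000.
Defendant is enrolled full-time in school (−35%): $3,000 × 0.65 = $1,950.
Defendant is a documented gang member (+15%): $1,950 × 1.15 = $2,242.50.
Prior failure to appear within five years (+100%): $2,242.50 × 2 = $4,485.
$4,485 is within the $375,000 maximum.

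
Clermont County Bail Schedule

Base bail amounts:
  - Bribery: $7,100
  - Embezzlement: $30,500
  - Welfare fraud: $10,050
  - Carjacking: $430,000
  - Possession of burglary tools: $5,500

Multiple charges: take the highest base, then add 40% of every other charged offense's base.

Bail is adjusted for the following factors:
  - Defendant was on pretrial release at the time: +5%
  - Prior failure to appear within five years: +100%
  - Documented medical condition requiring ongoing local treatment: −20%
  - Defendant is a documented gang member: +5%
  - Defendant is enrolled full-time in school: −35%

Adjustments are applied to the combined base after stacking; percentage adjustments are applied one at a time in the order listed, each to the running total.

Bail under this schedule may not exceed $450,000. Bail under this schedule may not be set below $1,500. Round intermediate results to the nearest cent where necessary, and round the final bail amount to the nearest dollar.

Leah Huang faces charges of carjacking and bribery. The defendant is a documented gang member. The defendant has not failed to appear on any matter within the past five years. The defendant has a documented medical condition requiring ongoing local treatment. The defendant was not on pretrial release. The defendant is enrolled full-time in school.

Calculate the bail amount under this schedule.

$236,331

Base amounts from the schedule: carjacking $430,000; bribery $7,100.
Stacking rule: highest base plus 40% of each additional charge. Highest is carjacking at $430,000. Additional: $7,100 × 40% = $2,840. Combined base = $430,000 + $2,840 = $432,840.
Documented medical condition requiring ongoing local treatment (−20%): $432,840 × 0.8 = $346,272.
Defendant is a documented gang member (+5%): $346,272 × 1.05 = $363,585.60.
Defendant is enrolled full-time in school (−35%): $363,585.60 × 0.65 = $236,330.64.
$236,330.64 is within the $450,000 maximum.
$236,330.64 is at or above the $1,500 minimum.
Rounded to the nearest dollar: $236,331.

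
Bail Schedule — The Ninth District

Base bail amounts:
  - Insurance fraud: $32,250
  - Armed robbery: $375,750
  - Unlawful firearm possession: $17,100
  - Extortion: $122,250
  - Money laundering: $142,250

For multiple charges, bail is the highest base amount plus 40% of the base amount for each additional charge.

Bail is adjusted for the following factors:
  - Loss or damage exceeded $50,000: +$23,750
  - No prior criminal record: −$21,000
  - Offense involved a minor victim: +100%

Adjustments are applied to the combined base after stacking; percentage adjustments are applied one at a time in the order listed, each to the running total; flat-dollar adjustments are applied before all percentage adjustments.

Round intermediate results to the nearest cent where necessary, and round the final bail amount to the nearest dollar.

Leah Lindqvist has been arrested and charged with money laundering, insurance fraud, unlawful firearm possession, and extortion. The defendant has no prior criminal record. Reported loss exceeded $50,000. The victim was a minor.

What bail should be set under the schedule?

Base amounts from the schedule: money laundering $142,250; insurance fraud $32,250; unlawful firearm possession $17,100; extortion $122,250.
Stacking rule: highest base plus 40% of each additional charge. Highest is money laundering at $142,250. Additional: $32,250 × 40% = $12,900; $17,100 × 40% = $6,840; $122,250 × 40% = $48,900. Combined base = $142,250 + $68,640 = $210,890.
Loss or damage exceeded $50,000 (+$23,750 flat): $210,890 + $23,750 = $234,640.
No prior criminal record (−$21,000 flat): $234,640 − $21,000 = $213,640.
Offense involved a minor victim (+100%): $213,640 × 2 = $427,280.

$427,280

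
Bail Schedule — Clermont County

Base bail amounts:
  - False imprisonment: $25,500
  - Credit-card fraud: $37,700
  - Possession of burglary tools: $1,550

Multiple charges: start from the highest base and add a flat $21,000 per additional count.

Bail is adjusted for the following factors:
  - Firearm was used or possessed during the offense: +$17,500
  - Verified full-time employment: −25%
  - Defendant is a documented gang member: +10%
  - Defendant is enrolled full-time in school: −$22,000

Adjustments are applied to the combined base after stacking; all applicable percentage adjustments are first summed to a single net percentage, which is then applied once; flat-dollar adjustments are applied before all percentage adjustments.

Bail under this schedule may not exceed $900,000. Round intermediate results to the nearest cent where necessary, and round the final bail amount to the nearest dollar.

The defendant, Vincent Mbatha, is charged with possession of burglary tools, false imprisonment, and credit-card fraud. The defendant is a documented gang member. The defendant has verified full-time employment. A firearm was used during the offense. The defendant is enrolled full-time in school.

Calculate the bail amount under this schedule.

Base amounts from the schedule: possession of burglary tools $1,550; false imprisonment $25,500; credit-card fraud $37,700.
Stacking rule: highest base plus $21,000 per additional charge. Highest is credit-card fraud at $37,700; 2 additional charges → +$42,000. Combined base = $79,700.
Firearm was used or possessed during the offense (+$17,500 flat): $79,700 + $17,500 = $97,200.
Defendant is enrolled full-time in school (−$22,000 flat): $97,200 − $22,000 = $75,200.
Net percentage adjustment: −25% +10% = −15%. $75,200 × 0.85 = $63,920.
$63,920 is within the $900,000 maximum.

$63,920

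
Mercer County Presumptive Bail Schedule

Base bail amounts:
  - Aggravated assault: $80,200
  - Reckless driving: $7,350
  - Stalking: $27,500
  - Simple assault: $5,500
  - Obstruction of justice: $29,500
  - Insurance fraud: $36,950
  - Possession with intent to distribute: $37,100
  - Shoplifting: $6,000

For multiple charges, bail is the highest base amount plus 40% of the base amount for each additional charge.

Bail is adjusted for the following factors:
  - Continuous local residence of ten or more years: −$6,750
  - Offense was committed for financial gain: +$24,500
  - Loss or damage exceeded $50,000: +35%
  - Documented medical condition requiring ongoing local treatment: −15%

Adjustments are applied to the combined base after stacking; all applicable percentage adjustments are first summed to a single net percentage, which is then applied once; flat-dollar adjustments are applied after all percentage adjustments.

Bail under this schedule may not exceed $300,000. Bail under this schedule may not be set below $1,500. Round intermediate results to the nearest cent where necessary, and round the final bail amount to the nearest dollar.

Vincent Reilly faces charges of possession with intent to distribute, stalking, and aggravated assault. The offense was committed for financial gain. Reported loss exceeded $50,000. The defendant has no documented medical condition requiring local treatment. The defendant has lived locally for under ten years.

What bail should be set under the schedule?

Base amounts from the schedule: possession with intent to distribute $37,100; stalking $27,500; aggravated assault $80,200.
Stacking rule: highest base plus 40% of each additional charge. Highest is aggravated assault at $80,200. Additional: $37,100 × 40% = $14,840; $27,500 × 40% = $11,000. Combined base = $80,200 + $25,840 = $106,040.
Loss or damage exceeded $50,000 (+35%): $106,040 × 1.35 = $143,154.
Offense was committed for financial gain (+$24,500 flat): $143,154 + $24,500 = $167,654.
$167,654 is within the $300,000 maximum.
$167,654 is at or above the $1,500 minimum.

$167,654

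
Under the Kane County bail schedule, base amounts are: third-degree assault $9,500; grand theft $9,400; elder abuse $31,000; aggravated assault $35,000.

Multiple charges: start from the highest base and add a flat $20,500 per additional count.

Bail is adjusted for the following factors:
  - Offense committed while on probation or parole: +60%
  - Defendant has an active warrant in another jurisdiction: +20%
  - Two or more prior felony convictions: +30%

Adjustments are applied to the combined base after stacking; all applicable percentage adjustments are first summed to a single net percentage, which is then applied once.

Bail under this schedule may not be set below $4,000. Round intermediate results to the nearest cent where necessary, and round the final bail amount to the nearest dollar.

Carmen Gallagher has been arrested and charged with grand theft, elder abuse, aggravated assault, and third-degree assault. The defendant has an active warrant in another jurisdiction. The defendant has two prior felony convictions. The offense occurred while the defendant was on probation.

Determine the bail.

Base amounts from the schedule: grand theft $9,400; elder abuse $31,000; aggravated assault $35,000; third-degree assault $9,500.
Stacking rule: highest base plus $20,500 per additional charge. Highest is aggravated assault at $35,000; 3 additional charges → +$61,500. Combined base = $96,500.
Net percentage adjustment: +60% +20% +30% = +110%. $96,500 × 2.1 = $202,650.
$202,650 is at or above the $4,000 minimum.

$202,650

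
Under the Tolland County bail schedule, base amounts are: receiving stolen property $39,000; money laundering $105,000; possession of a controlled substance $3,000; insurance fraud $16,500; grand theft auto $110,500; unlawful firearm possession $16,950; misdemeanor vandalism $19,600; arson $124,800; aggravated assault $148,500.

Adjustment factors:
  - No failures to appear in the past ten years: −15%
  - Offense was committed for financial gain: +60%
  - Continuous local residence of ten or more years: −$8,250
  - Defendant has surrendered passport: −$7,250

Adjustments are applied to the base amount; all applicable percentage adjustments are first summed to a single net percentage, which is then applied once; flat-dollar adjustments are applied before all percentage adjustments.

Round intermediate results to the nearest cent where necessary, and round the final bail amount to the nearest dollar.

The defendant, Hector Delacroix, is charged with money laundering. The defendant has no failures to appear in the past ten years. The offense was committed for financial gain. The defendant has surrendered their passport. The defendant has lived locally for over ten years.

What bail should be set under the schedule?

$129,775

Base amounts from the schedule: money laundering $105,000.
Single charge. Combined base = $105,000.
Continuous local residence of ten or more years (−$8,250 flat): $105,000 − $8,250 = $96,750.
Defendant has surrendered passport (−$7,250 flat): $96,750 − $7,250 = $89,500.
Net percentage adjustment: −15% +60% = +45%. $89,500 × 1.45 = $129,775.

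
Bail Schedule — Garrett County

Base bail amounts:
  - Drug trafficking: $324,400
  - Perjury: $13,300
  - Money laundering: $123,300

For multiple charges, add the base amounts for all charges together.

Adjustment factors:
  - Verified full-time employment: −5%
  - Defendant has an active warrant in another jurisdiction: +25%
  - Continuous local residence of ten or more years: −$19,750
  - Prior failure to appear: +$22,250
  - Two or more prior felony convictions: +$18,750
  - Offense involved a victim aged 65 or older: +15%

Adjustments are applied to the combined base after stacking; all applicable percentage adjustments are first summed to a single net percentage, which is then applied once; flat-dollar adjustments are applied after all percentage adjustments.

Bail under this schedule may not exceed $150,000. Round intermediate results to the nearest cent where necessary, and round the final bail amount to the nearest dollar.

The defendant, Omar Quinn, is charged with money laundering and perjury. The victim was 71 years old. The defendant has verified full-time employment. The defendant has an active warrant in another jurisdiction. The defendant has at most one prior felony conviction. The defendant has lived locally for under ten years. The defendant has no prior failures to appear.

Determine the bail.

$150,000

Base amounts from the schedule: money laundering $123,300; perjury $13,300.
Stacking rule: sum of all bases. $123,300 + $13,300 = $136,600.
Net percentage adjustment: −5% +25% +15% = +35%. $136,600 × 1.35 = $184,410.
Result $184,410 exceeds the maximum of $150,000; bail is capped at $150,000.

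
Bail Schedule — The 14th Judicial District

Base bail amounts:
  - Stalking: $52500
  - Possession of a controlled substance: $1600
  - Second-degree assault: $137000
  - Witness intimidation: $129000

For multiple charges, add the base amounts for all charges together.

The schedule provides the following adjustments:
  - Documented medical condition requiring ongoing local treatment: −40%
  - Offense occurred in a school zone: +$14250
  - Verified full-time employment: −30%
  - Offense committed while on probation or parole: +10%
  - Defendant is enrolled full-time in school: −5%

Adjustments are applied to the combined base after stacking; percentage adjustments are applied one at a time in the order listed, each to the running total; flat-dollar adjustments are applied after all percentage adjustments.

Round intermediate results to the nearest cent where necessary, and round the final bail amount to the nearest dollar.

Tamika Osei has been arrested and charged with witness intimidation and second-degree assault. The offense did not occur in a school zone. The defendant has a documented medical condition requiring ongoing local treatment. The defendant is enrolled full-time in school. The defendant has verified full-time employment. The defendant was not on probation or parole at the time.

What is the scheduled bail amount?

$106134

Base amounts from the schedule: witness intimidation $129000; second-degree assault $137000.
Stacking rule: sum of all bases. $129000 + $137000 = $266000.
Documented medical condition requiring ongoing local treatment (−40%): $266000 × 0.6 = $159600.
Verified full-time employment (−30%): $159600 × 0.7 = $111720.
Defendant is enrolled full-time in school (−5%): $111720 × 0.95 = $106134.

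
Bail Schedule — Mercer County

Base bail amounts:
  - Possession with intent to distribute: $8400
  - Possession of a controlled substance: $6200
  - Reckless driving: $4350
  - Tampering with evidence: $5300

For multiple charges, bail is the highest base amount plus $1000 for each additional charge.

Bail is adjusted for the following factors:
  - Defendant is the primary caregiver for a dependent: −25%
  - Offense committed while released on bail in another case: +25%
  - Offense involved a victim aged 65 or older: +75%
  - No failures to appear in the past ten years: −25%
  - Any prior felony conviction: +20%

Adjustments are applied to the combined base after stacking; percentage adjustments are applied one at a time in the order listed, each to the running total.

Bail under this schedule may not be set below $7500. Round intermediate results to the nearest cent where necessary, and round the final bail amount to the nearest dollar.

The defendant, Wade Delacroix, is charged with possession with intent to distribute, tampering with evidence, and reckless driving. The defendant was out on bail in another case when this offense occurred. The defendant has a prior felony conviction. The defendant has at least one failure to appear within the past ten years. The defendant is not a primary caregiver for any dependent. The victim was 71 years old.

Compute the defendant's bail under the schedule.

Base amounts from the schedule: possession with intent to distribute $8400; tampering with evidence $5300; reckless driving $4350.
Stacking rule: highest base plus $1000 per additional charge. Highest is possession with intent to distribute at $8400; 2 additional charges → +$2000. Combined base = $10400.
Offense committed while released on bail in another case (+25%): $10400 × 1.25 = $13000.
Offense involved a victim aged 65 or older (+75%): $13000 × 1.75 = $22750.
Any prior felony conviction (+20%): $22750 × 1.2 = $27300.
$27300 is at or above the $7500 minimum.

$27300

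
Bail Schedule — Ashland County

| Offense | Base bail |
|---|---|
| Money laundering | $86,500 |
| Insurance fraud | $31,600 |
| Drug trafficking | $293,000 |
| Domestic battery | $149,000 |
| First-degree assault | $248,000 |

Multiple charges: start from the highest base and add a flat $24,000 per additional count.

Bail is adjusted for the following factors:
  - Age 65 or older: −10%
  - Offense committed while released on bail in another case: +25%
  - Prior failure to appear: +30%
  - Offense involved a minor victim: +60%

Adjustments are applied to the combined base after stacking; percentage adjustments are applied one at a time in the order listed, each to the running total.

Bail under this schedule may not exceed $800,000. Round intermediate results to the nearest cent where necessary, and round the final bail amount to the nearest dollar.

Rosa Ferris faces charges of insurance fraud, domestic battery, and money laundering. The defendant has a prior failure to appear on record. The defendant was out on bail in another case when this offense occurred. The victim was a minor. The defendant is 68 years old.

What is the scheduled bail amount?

Base amounts from the schedule: insurance fraud $31,600; domestic battery $149,000; money laundering $86,500.
Stacking rule: highest base plus $24,000 per additional charge. Highest is domestic battery at $149,000; 2 additional charges → +$48,000. Combined base = $197,000.
Age 65 or older (−10%): $197,000 × 0.9 = $177,300.
Offense committed while released on bail in another case (+25%): $177,300 × 1.25 = $221,625.
Prior failure to appear (+30%): $221,625 × 1.3 = $288,112.50.
Offense involved a minor victim (+60%): $288,112.50 × 1.6 = $460,980.
$460,980 is within the $800,000 maximum.

$460,980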